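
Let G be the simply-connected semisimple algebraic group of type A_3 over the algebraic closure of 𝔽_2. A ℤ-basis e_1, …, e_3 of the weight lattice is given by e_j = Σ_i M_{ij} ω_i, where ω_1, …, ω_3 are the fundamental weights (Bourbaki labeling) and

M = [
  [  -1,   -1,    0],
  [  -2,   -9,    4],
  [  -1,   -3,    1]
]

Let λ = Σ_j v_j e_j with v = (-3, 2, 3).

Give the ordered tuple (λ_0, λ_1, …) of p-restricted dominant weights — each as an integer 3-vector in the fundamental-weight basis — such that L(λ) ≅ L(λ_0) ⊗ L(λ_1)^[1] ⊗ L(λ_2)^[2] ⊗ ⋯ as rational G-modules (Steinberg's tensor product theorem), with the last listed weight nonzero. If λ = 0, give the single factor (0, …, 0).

ω-coordinates c = M·v, v = (-3, 2, 3):
  c_1 = (-1)·(-3) + (-1)·(2) + 0·3 = 1
  c_2 = (-2)·(-3) + (-9)·(2) + 4·3 = 0
  c_3 = (-1)·(-3) + (-3)·(2) + 1·3 = 0
Expand coordinatewise in base 2:
  c_1 = 1 = 1·2^0
  c_2 = 0
  c_3 = 0
p-restricted factor λ_0 = (1, 0, 0)

((1, 0, 0),)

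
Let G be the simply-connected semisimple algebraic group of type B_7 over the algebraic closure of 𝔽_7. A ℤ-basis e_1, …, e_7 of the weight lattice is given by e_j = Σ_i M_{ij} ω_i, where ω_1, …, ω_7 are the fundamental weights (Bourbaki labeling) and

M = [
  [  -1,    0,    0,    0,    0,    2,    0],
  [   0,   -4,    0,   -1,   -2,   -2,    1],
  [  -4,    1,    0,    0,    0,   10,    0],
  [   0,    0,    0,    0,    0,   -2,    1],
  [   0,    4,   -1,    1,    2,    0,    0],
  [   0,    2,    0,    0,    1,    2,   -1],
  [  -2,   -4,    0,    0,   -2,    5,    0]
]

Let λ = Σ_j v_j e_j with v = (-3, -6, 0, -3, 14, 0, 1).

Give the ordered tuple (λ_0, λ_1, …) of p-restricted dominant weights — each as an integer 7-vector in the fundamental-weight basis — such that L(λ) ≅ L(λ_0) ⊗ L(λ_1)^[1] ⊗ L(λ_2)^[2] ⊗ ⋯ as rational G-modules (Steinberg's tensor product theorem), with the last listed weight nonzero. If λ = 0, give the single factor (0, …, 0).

Change of basis e → ω: c = M·v where v = (-3, -6, 0, -3, 14, 0, 1):
  c_1 = (-1)·(-3) + (0)·(-6) + 0·0 + (0)·(-3) + 0·14 + 2·0 + 0·1 = 3
  c_2 = (0)·(-3) + (-4)·(-6) + 0·0 + (-1)·(-3) + (-2)·(14) + (-2)·(0) + 1·1 = 0
  c_3 = (-4)·(-3) + (1)·(-6) + 0·0 + (0)·(-3) + 0·14 + 10·0 + 0·1 = 6
  c_4 = (0)·(-3) + (0)·(-6) + 0·0 + (0)·(-3) + 0·14 + (-2)·(0) + 1·1 = 1
  c_5 = (0)·(-3) + (4)·(-6) + (-1)·(0) + (1)·(-3) + 2·14 + 0·0 + 0·1 = 1
  c_6 = (0)·(-3) + (2)·(-6) + 0·0 + (0)·(-3) + 1·14 + 2·0 + (-1)·(1) = 1
  c_7 = (-2)·(-3) + (-4)·(-6) + 0·0 + (0)·(-3) + (-2)·(14) + 5·0 + 0·1 = 2
Base-7 expansion of each c_i:
  c_1 = 3 = 3·7^0
  c_2 = 0
  c_3 = 6 = 6·7^0
  c_4 = 1 = 1·7^0
  c_5 = 1 = 1·7^0
  c_6 = 1 = 1·7^0
  c_7 = 2 = 2·7^0
λ_0 = (3, 0, 6, 1, 1, 1, 2)

((3, 0, 6, 1, 1, 1, 2),)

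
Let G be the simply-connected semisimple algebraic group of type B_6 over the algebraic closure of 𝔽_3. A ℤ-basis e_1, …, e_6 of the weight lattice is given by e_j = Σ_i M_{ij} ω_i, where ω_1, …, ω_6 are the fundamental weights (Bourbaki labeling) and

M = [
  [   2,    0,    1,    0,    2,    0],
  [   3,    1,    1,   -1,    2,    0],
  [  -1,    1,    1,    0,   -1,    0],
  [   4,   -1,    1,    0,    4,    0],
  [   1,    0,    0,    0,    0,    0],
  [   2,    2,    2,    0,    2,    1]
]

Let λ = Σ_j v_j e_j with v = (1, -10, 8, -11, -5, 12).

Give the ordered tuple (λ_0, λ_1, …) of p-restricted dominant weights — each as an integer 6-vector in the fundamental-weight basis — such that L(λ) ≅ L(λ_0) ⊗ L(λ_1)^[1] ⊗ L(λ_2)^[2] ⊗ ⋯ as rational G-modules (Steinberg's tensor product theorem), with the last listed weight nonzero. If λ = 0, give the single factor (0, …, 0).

ω-coordinates c = M·v, v = (1, -10, 8, -11, -5, 12):
  c_1 = (2)·(1) + (0)·(-10) + (1)·(8) + (0)·(-11) + (2)·(-5) + (0)·(12) = 0
  c_2 = (3)·(1) + (1)·(-10) + (1)·(8) + (-1)·(-11) + (2)·(-5) + (0)·(12) = 2
  c_3 = (-1)·(1) + (1)·(-10) + (1)·(8) + (0)·(-11) + (-1)·(-5) + (0)·(12) = 2
  c_4 = (4)·(1) + (-1)·(-10) + (1)·(8) + (0)·(-11) + (4)·(-5) + (0)·(12) = 2
  c_5 = (1)·(1) + (0)·(-10) + (0)·(8) + (0)·(-11) + (0)·(-5) + (0)·(12) = 1
  c_6 = (2)·(1) + (2)·(-10) + (2)·(8) + (0)·(-11) + (2)·(-5) + (1)·(12) = 0
Expand coordinatewise in base 3:
  c_1 = 0
  c_2 = 2 = 2·3^0
  c_3 = 2 = 2·3^0
  c_4 = 2 = 2·3^0
  c_5 = 1 = 1·3^0
  c_6 = 0
Factor λ_0 = (0, 2, 2, 2, 1, 0)

((0, 2, 2, 2, 1, 0),)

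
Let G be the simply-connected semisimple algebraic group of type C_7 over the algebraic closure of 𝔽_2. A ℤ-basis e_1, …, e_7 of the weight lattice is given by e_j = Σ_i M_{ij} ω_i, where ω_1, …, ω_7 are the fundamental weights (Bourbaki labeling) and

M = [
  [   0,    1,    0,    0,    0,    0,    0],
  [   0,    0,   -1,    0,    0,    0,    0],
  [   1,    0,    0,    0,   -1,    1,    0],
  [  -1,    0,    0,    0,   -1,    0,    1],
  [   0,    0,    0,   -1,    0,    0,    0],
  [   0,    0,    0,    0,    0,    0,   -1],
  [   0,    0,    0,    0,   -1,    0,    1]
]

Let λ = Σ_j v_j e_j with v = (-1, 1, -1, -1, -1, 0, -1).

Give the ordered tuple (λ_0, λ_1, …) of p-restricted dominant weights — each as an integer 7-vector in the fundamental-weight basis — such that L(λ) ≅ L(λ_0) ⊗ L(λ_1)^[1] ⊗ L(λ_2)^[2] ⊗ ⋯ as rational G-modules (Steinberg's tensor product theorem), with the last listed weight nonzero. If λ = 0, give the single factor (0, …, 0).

((1, 1, 0, 1, 1, 1, 0),)

Converting to the ω-basis (c_i = row i of M dotted with v = (-1, 1, -1, -1, -1, 0, -1)):
  c_1 = (0)·(-1) + 1·1 + (0)·(-1) + (0)·(-1) + (0)·(-1) + 0·0 + (0)·(-1) = 1
  c_2 = (0)·(-1) + 0·1 + (-1)·(-1) + (0)·(-1) + (0)·(-1) + 0·0 + (0)·(-1) = 1
  c_3 = (1)·(-1) + 0·1 + (0)·(-1) + (0)·(-1) + (-1)·(-1) + 1·0 + (0)·(-1) = 0
  c_4 = (-1)·(-1) + 0·1 + (0)·(-1) + (0)·(-1) + (-1)·(-1) + 0·0 + (1)·(-1) = 1
  c_5 = (0)·(-1) + 0·1 + (0)·(-1) + (-1)·(-1) + (0)·(-1) + 0·0 + (0)·(-1) = 1
  c_6 = (0)·(-1) + 0·1 + (0)·(-1) + (0)·(-1) + (0)·(-1) + 0·0 + (-1)·(-1) = 1
  c_7 = (0)·(-1) + 0·1 + (0)·(-1) + (0)·(-1) + (-1)·(-1) + 0·0 + (1)·(-1) = 0
Base-2 expansion of each c_i:
  c_1 = 1 = 1·2^0
  c_2 = 1 = 1·2^0
  c_3 = 0
  c_4 = 1 = 1·2^0
  c_5 = 1 = 1·2^0
  c_6 = 1 = 1·2^0
  c_7 = 0
Factor λ_0 = (1, 1, 0, 1, 1, 1, 0)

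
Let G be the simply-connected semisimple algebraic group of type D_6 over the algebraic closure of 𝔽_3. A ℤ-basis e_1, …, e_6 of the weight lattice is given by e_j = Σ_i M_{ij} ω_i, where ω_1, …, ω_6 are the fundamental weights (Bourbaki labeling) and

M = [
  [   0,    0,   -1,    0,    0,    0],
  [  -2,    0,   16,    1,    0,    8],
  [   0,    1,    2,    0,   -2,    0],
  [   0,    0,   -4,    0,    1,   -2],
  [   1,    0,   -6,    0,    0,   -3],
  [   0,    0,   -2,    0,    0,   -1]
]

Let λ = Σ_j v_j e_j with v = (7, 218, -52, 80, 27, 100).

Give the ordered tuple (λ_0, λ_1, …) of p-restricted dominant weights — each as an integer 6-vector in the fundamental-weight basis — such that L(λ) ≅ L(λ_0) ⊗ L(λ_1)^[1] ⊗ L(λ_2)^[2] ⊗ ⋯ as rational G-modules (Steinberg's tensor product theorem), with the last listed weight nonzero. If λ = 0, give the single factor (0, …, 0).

In the fundamental-weight basis, λ has coordinates c = M·v (v = (7, 218, -52, 80, 27, 100)):
  c_1 = (0)·(7) + (0)·(218) + (-1)·(-52) + (0)·(80) + (0)·(27) + (0)·(100) = 52
  c_2 = (-2)·(7) + (0)·(218) + (16)·(-52) + (1)·(80) + (0)·(27) + (8)·(100) = 34
  c_3 = (0)·(7) + (1)·(218) + (2)·(-52) + (0)·(80) + (-2)·(27) + (0)·(100) = 60
  c_4 = (0)·(7) + (0)·(218) + (-4)·(-52) + (0)·(80) + (1)·(27) + (-2)·(100) = 35
  c_5 = (1)·(7) + (0)·(218) + (-6)·(-52) + (0)·(80) + (0)·(27) + (-3)·(100) = 19
  c_6 = (0)·(7) + (0)·(218) + (-2)·(-52) + (0)·(80) + (0)·(27) + (-1)·(100) = 4
Expand coordinatewise in base 3:
  c_1 = 52 = 1·3^0 + 2·3^1 + 2·3^2 + 1·3^3
  c_2 = 34 = 1·3^0 + 2·3^1 + 0·3^2 + 1·3^3
  c_3 = 60 = 0·3^0 + 2·3^1 + 0·3^2 + 2·3^3
  c_4 = 35 = 2·3^0 + 2·3^1 + 0·3^2 + 1·3^3
  c_5 = 19 = 1·3^0 + 0·3^1 + 2·3^2
  c_6 = 4 = 1·3^0 + 1·3^1
Factor λ_0 = (1, 1, 0, 2, 1, 1)
Factor λ_1 = (2, 2, 2, 2, 0, 1)
Factor λ_2 = (2, 0, 0, 0, 2, 0)
Factor λ_3 = (1, 1, 2, 1, 0, 0)

((1, 1, 0, 2, 1, 1), (2, 2, 2, 2, 0, 1), (2, 0, 0, 0, 2, 0), (1, 1, 2, 1, 0, 0))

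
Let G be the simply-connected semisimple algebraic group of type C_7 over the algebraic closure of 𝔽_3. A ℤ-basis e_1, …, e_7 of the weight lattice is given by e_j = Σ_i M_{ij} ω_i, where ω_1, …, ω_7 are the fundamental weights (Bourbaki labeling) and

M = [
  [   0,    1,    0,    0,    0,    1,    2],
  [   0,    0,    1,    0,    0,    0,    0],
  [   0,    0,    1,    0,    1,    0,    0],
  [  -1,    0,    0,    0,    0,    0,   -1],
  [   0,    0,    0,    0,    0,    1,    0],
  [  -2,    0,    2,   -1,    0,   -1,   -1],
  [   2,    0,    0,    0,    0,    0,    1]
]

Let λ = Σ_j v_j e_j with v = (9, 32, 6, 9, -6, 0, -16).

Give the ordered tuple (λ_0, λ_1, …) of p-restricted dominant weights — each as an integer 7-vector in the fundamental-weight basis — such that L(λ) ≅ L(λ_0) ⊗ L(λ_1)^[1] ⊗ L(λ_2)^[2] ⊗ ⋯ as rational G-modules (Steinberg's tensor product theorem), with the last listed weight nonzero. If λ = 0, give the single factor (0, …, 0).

((0, 0, 0, 1, 0, 1, 2), (0, 2, 0, 2, 0, 0, 0))

Compute c_i = Σ_j M_{ij} v_j with v = (9, 32, 6, 9, -6, 0, -16):
  c_1 = (0)·(9) + (1)·(32) + (0)·(6) + (0)·(9) + (0)·(-6) + (1)·(0) + (2)·(-16) = 0
  c_2 = (0)·(9) + (0)·(32) + (1)·(6) + (0)·(9) + (0)·(-6) + (0)·(0) + (0)·(-16) = 6
  c_3 = (0)·(9) + (0)·(32) + (1)·(6) + (0)·(9) + (1)·(-6) + (0)·(0) + (0)·(-16) = 0
  c_4 = (-1)·(9) + (0)·(32) + (0)·(6) + (0)·(9) + (0)·(-6) + (0)·(0) + (-1)·(-16) = 7
  c_5 = (0)·(9) + (0)·(32) + (0)·(6) + (0)·(9) + (0)·(-6) + (1)·(0) + (0)·(-16) = 0
  c_6 = (-2)·(9) + (0)·(32) + (2)·(6) + (-1)·(9) + (0)·(-6) + (-1)·(0) + (-1)·(-16) = 1
  c_7 = (2)·(9) + (0)·(32) + (0)·(6) + (0)·(9) + (0)·(-6) + (0)·(0) + (1)·(-16) = 2
Writing each c_i in base p = 3:
  c_1 = 0
  c_2 = 6 = 0·3^0 + 2·3^1
  c_3 = 0
  c_4 = 7 = 1·3^0 + 2·3^1
  c_5 = 0
  c_6 = 1 = 1·3^0
  c_7 = 2 = 2·3^0
Factor λ_0 = (0, 0, 0, 1, 0, 1, 2)
Factor λ_1 = (0, 2, 0, 2, 0, 0, 0)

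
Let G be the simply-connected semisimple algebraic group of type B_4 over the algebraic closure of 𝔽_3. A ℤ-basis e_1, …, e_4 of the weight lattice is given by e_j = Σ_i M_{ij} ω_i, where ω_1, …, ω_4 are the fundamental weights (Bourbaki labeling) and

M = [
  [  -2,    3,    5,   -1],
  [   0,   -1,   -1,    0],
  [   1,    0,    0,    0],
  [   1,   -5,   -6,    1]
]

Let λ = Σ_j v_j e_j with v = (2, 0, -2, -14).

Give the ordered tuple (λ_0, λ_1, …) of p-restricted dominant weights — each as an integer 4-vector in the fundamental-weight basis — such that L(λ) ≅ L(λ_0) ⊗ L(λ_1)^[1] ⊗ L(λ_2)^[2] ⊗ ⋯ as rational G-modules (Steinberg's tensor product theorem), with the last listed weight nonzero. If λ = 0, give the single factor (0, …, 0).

In the fundamental-weight basis, λ has coordinates c = M·v (v = (2, 0, -2, -14)):
  c_1 = -2*2 + 3*0 + 5*-2 + -1*-14 = 0
  c_2 = 0*2 + -1*0 + -1*-2 + 0*-14 = 2
  c_3 = 1*2 + 0*0 + 0*-2 + 0*-14 = 2
  c_4 = 1*2 + -5*0 + -6*-2 + 1*-14 = 0
Writing each c_i in base p = 3:
  c_1 = 0
  c_2 = 2 = 2·3^0
  c_3 = 2 = 2·3^0
  c_4 = 0
p-restricted factor λ_0 = (0, 2, 2, 0)

((0, 2, 2, 0),)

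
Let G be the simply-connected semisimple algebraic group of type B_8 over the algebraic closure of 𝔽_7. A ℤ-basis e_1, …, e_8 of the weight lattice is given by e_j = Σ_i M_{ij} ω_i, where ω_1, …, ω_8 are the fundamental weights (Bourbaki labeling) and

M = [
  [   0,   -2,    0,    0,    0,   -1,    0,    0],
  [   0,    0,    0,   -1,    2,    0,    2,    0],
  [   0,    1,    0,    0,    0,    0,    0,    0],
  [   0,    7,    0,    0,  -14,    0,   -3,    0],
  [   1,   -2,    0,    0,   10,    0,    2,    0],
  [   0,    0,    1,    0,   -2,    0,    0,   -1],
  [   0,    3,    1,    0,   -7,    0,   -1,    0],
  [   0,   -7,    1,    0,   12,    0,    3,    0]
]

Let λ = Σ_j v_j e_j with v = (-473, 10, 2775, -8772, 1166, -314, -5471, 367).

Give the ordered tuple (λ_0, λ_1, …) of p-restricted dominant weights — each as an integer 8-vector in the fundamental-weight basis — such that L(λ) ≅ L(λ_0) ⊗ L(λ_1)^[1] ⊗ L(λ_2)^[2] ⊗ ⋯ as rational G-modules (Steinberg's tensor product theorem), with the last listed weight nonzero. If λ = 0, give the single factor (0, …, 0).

Compute c_i = Σ_j M_{ij} v_j with v = (-473, 10, 2775, -8772, 1166, -314, -5471, 367):
  c_1 = 0*-473 + -2*10 + 0*2775 + 0*-8772 + 0*1166 + -1*-314 + 0*-5471 + 0*367 = 294
  c_2 = 0*-473 + 0*10 + 0*2775 + -1*-8772 + 2*1166 + 0*-314 + 2*-5471 + 0*367 = 162
  c_3 = 0*-473 + 1*10 + 0*2775 + 0*-8772 + 0*1166 + 0*-314 + 0*-5471 + 0*367 = 10
  c_4 = 0*-473 + 7*10 + 0*2775 + 0*-8772 + -14*1166 + 0*-314 + -3*-5471 + 0*367 = 159
  c_5 = 1*-473 + -2*10 + 0*2775 + 0*-8772 + 10*1166 + 0*-314 + 2*-5471 + 0*367 = 225
  c_6 = 0*-473 + 0*10 + 1*2775 + 0*-8772 + -2*1166 + 0*-314 + 0*-5471 + -1*367 = 76
  c_7 = 0*-473 + 3*10 + 1*2775 + 0*-8772 + -7*1166 + 0*-314 + -1*-5471 + 0*367 = 114
  c_8 = 0*-473 + -7*10 + 1*2775 + 0*-8772 + 12*1166 + 0*-314 + 3*-5471 + 0*367 = 284
Writing each c_i in base p = 7:
  c_1 = 294 = 0·7^0 + 0·7^1 + 6·7^2
  c_2 = 162 = 1·7^0 + 2·7^1 + 3·7^2
  c_3 = 10 = 3·7^0 + 1·7^1
  c_4 = 159 = 5·7^0 + 1·7^1 + 3·7^2
  c_5 = 225 = 1·7^0 + 4·7^1 + 4·7^2
  c_6 = 76 = 6·7^0 + 3·7^1 + 1·7^2
  c_7 = 114 = 2·7^0 + 2·7^1 + 2·7^2
  c_8 = 284 = 4·7^0 + 5·7^1 + 5·7^2
p-restricted factor λ_0 = (0, 1, 3, 5, 1, 6, 2, 4)
p-restricted factor λ_1 = (0, 2, 1, 1, 4, 3, 2, 5)
p-restricted factor λ_2 = (6, 3, 0, 3, 4, 1, 2, 5)

((0, 1, 3, 5, 1, 6, 2, 4), (0, 2, 1, 1, 4, 3, 2, 5), (6, 3, 0, 3, 4, 1, 2, 5))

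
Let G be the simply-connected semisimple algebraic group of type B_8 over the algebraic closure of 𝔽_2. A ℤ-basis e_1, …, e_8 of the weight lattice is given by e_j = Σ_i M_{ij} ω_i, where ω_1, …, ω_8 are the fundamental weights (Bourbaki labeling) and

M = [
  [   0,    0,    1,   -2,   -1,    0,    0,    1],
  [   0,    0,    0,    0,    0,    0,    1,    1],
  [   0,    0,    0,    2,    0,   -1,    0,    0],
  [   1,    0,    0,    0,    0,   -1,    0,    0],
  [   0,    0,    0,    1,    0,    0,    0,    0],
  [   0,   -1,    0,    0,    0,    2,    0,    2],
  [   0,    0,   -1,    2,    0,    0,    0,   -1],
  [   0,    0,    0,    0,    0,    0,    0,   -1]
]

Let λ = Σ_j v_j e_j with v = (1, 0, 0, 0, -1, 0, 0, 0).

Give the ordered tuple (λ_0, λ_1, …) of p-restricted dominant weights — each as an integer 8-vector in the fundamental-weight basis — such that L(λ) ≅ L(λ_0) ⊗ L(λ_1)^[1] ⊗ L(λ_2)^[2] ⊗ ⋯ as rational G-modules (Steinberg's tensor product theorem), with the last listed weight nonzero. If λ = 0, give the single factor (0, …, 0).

((1, 0, 0, 1, 0, 0, 0, 0),)

Change of basis e → ω: c = M·v where v = (1, 0, 0, 0, -1, 0, 0, 0):
  c_1 = (0)·(1) + (0)·(0) + (1)·(0) + (-2)·(0) + (-1)·(-1) + (0)·(0) + (0)·(0) + (1)·(0) = 1
  c_2 = (0)·(1) + (0)·(0) + (0)·(0) + (0)·(0) + (0)·(-1) + (0)·(0) + (1)·(0) + (1)·(0) = 0
  c_3 = (0)·(1) + (0)·(0) + (0)·(0) + (2)·(0) + (0)·(-1) + (-1)·(0) + (0)·(0) + (0)·(0) = 0
  c_4 = (1)·(1) + (0)·(0) + (0)·(0) + (0)·(0) + (0)·(-1) + (-1)·(0) + (0)·(0) + (0)·(0) = 1
  c_5 = (0)·(1) + (0)·(0) + (0)·(0) + (1)·(0) + (0)·(-1) + (0)·(0) + (0)·(0) + (0)·(0) = 0
  c_6 = (0)·(1) + (-1)·(0) + (0)·(0) + (0)·(0) + (0)·(-1) + (2)·(0) + (0)·(0) + (2)·(0) = 0
  c_7 = (0)·(1) + (0)·(0) + (-1)·(0) + (2)·(0) + (0)·(-1) + (0)·(0) + (0)·(0) + (-1)·(0) = 0
  c_8 = (0)·(1) + (0)·(0) + (0)·(0) + (0)·(0) + (0)·(-1) + (0)·(0) + (0)·(0) + (-1)·(0) = 0
Expand coordinatewise in base 2:
  c_1 = 1 = 1·2^0
  c_2 = 0
  c_3 = 0
  c_4 = 1 = 1·2^0
  c_5 = 0
  c_6 = 0
  c_7 = 0
  c_8 = 0
Factor λ_0 = (1, 0, 0, 1, 0, 0, 0, 0)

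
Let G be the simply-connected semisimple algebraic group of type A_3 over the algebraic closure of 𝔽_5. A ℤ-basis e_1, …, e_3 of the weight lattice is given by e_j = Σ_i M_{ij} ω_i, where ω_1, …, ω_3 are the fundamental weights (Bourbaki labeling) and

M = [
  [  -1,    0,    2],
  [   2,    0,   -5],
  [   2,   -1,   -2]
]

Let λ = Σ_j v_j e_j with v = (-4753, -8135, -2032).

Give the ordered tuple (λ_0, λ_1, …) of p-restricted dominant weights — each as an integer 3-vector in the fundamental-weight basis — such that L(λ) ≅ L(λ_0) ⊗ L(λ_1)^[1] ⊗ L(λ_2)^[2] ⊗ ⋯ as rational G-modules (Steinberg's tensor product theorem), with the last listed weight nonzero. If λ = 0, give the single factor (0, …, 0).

((4, 4, 3), (2, 0, 3), (2, 1, 2), (0, 0, 1), (1, 1, 4))

Converting to the ω-basis (c_i = row i of M dotted with v = (-4753, -8135, -2032)):
  c_1 = -1*-4753 + 0*-8135 + 2*-2032 = 689
  c_2 = 2*-4753 + 0*-8135 + -5*-2032 = 654
  c_3 = 2*-4753 + -1*-8135 + -2*-2032 = 2693
Writing each c_i in base p = 5:
  c_1 = 689 = 4·5^0 + 2·5^1 + 2·5^2 + 0·5^3 + 1·5^4
  c_2 = 654 = 4·5^0 + 0·5^1 + 1·5^2 + 0·5^3 + 1·5^4
  c_3 = 2693 = 3·5^0 + 3·5^1 + 2·5^2 + 1·5^3 + 4·5^4
λ_0 = (4, 4, 3)
λ_1 = (2, 0, 3)
λ_2 = (2, 1, 2)
λ_3 = (0, 0, 1)
λ_4 = (1, 1, 4)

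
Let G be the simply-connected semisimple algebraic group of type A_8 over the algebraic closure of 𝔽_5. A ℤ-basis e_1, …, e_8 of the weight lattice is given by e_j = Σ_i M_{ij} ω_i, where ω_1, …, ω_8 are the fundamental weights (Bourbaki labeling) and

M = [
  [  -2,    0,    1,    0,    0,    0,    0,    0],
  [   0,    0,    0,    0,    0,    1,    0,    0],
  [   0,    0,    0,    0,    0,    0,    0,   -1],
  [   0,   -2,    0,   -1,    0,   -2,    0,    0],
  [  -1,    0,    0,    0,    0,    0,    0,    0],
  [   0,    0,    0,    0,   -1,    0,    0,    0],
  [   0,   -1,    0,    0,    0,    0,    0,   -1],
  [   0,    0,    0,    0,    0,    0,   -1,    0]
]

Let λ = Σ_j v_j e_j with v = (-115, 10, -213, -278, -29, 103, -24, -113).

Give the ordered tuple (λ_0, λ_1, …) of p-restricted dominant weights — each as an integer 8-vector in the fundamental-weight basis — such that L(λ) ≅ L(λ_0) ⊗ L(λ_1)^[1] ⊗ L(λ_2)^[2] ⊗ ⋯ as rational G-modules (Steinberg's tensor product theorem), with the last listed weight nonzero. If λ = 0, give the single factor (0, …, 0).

In the fundamental-weight basis, λ has coordinates c = M·v (v = (-115, 10, -213, -278, -29, 103, -24, -113)):
  c_1 = -2*-115 + 0*10 + 1*-213 + 0*-278 + 0*-29 + 0*103 + 0*-24 + 0*-113 = 17
  c_2 = 0*-115 + 0*10 + 0*-213 + 0*-278 + 0*-29 + 1*103 + 0*-24 + 0*-113 = 103
  c_3 = 0*-115 + 0*10 + 0*-213 + 0*-278 + 0*-29 + 0*103 + 0*-24 + -1*-113 = 113
  c_4 = 0*-115 + -2*10 + 0*-213 + -1*-278 + 0*-29 + -2*103 + 0*-24 + 0*-113 = 52
  c_5 = -1*-115 + 0*10 + 0*-213 + 0*-278 + 0*-29 + 0*103 + 0*-24 + 0*-113 = 115
  c_6 = 0*-115 + 0*10 + 0*-213 + 0*-278 + -1*-29 + 0*103 + 0*-24 + 0*-113 = 29
  c_7 = 0*-115 + -1*10 + 0*-213 + 0*-278 + 0*-29 + 0*103 + 0*-24 + -1*-113 = 103
  c_8 = 0*-115 + 0*10 + 0*-213 + 0*-278 + 0*-29 + 0*103 + -1*-24 + 0*-113 = 24
Expand coordinatewise in base 5:
  c_1 = 17 = 2·5^0 + 3·5^1
  c_2 = 103 = 3·5^0 + 0·5^1 + 4·5^2
  c_3 = 113 = 3·5^0 + 2·5^1 + 4·5^2
  c_4 = 52 = 2·5^0 + 0·5^1 + 2·5^2
  c_5 = 115 = 0·5^0 + 3·5^1 + 4·5^2
  c_6 = 29 = 4·5^0 + 0·5^1 + 1·5^2
  c_7 = 103 = 3·5^0 + 0·5^1 + 4·5^2
  c_8 = 24 = 4·5^0 + 4·5^1
p-restricted factor λ_0 = (2, 3, 3, 2, 0, 4, 3, 4)
p-restricted factor λ_1 = (3, 0, 2, 0, 3, 0, 0, 4)
p-restricted factor λ_2 = (0, 4, 4, 2, 4, 1, 4, 0)

((2, 3, 3, 2, 0, 4, 3, 4), (3, 0, 2, 0, 3, 0, 0, 4), (0, 4, 4, 2, 4, 1, 4, 0))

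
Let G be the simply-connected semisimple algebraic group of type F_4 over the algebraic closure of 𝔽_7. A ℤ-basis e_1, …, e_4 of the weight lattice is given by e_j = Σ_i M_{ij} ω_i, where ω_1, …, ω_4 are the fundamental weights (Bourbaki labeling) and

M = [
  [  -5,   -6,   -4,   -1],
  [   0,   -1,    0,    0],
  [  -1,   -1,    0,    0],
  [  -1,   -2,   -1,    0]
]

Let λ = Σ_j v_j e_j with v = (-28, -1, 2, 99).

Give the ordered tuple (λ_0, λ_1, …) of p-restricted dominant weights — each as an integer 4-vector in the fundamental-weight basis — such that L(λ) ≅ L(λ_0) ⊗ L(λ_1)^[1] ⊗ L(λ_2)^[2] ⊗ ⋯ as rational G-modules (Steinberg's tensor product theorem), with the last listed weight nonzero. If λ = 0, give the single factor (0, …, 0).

((4, 1, 1, 0), (5, 0, 4, 4))

Change of basis e → ω: c = M·v where v = (-28, -1, 2, 99):
  c_1 = (-5)·(-28) + (-6)·(-1) + (-4)·(2) + (-1)·(99) = 39
  c_2 = (0)·(-28) + (-1)·(-1) + 0·2 + 0·99 = 1
  c_3 = (-1)·(-28) + (-1)·(-1) + 0·2 + 0·99 = 29
  c_4 = (-1)·(-28) + (-2)·(-1) + (-1)·(2) + 0·99 = 28
p = 7; digits c_i = Σ_j d_{ij}·7^j, 0 ≤ d_{ij} < 7:
  c_1 = 39 = 4·7^0 + 5·7^1
  c_2 = 1 = 1·7^0
  c_3 = 29 = 1·7^0 + 4·7^1
  c_4 = 28 = 0·7^0 + 4·7^1
Factor λ_0 = (4, 1, 1, 0)
Factor λ_1 = (5, 0, 4, 4)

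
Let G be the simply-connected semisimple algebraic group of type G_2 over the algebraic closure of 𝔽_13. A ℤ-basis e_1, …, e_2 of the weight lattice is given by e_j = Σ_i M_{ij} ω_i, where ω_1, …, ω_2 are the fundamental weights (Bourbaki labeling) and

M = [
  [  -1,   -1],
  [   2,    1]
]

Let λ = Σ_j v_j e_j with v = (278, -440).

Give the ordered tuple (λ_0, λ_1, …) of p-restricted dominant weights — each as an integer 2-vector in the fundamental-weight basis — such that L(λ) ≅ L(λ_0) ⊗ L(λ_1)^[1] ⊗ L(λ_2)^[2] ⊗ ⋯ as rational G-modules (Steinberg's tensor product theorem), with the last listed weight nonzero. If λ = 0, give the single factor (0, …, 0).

Compute c_i = Σ_j M_{ij} v_j with v = (278, -440):
  c_1 = -1*278 + -1*-440 = 162
  c_2 = 2*278 + 1*-440 = 116
Expand coordinatewise in base 13:
  c_1 = 162 = 6·13^0 + 12·13^1
  c_2 = 116 = 12·13^0 + 8·13^1
λ_0 = (6, 12)
λ_1 = (12, 8)

((6, 12), (12, 8))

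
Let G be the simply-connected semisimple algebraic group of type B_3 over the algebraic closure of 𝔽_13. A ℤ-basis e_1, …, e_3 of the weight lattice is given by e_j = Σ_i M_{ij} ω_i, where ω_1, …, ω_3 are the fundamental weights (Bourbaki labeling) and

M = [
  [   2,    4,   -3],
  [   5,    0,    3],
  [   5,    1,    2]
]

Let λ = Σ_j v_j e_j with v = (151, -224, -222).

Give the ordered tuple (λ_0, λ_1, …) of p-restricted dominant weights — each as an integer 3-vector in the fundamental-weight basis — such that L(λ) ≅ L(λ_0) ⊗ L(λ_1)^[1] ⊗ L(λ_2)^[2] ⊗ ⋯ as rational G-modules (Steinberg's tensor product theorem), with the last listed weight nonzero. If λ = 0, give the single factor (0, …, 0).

((7, 11, 9), (5, 6, 6))

ω-coordinates c = M·v, v = (151, -224, -222):
  c_1 = 2·151 + (4)·(-224) + (-3)·(-222) = 72
  c_2 = 5·151 + (0)·(-224) + (3)·(-222) = 89
  c_3 = 5·151 + (1)·(-224) + (2)·(-222) = 87
Expand coordinatewise in base 13:
  c_1 = 72 = 7·13^0 + 5·13^1
  c_2 = 89 = 11·13^0 + 6·13^1
  c_3 = 87 = 9·13^0 + 6·13^1
Factor λ_0 = (7, 11, 9)
Factor λ_1 = (5, 6, 6)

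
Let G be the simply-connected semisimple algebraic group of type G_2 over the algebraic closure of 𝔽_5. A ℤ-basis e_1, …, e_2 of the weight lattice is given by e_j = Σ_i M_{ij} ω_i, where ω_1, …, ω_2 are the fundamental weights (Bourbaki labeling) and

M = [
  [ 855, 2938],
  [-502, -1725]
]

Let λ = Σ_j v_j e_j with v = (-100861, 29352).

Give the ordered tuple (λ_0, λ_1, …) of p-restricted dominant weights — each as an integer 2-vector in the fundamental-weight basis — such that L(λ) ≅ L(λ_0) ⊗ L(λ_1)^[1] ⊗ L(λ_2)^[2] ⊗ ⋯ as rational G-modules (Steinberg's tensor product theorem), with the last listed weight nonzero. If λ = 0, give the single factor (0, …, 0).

Compute c_i = Σ_j M_{ij} v_j with v = (-100861, 29352):
  c_1 = (855)·(-100861) + (2938)·(29352) = 21
  c_2 = (-502)·(-100861) + (-1725)·(29352) = 22
Writing each c_i in base p = 5:
  c_1 = 21 = 1·5^0 + 4·5^1
  c_2 = 22 = 2·5^0 + 4·5^1
Factor λ_0 = (1, 2)
Factor λ_1 = (4, 4)

((1, 2), (4, 4))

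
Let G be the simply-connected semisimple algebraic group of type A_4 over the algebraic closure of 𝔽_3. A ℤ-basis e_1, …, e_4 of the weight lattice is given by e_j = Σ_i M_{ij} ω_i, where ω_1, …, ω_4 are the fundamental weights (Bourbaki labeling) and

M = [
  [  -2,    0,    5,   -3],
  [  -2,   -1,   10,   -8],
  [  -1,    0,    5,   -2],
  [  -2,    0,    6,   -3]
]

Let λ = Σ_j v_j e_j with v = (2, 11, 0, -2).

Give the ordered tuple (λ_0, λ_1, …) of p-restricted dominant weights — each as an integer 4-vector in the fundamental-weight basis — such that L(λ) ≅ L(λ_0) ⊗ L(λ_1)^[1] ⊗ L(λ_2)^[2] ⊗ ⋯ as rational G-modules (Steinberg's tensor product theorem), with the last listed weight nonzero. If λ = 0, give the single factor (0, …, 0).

((2, 1, 2, 2),)

ω-coordinates c = M·v, v = (2, 11, 0, -2):
  c_1 = -2*2 + 0*11 + 5*0 + -3*-2 = 2
  c_2 = -2*2 + -1*11 + 10*0 + -8*-2 = 1
  c_3 = -1*2 + 0*11 + 5*0 + -2*-2 = 2
  c_4 = -2*2 + 0*11 + 6*0 + -3*-2 = 2
Base-3 expansion of each c_i:
  c_1 = 2 = 2·3^0
  c_2 = 1 = 1·3^0
  c_3 = 2 = 2·3^0
  c_4 = 2 = 2·3^0
p-restricted factor λ_0 = (2, 1, 2, 2)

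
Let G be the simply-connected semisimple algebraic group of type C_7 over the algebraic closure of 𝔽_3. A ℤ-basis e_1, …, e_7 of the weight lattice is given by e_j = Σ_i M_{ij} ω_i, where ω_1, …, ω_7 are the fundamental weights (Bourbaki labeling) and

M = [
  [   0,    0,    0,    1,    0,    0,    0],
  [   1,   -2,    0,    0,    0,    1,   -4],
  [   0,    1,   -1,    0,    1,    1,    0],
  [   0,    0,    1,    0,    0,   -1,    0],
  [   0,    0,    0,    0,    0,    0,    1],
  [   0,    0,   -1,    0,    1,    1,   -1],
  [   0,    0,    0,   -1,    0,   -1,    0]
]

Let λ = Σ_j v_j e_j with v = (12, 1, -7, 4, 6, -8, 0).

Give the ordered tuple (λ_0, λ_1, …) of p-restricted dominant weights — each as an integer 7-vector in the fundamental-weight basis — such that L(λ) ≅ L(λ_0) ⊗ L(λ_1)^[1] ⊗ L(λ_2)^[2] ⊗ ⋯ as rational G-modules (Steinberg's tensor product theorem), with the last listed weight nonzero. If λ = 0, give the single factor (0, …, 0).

((1, 2, 0, 1, 0, 2, 1), (1, 0, 2, 0, 0, 1, 1))

Change of basis e → ω: c = M·v where v = (12, 1, -7, 4, 6, -8, 0):
  c_1 = 0*12 + 0*1 + 0*-7 + 1*4 + 0*6 + 0*-8 + 0*0 = 4
  c_2 = 1*12 + -2*1 + 0*-7 + 0*4 + 0*6 + 1*-8 + -4*0 = 2
  c_3 = 0*12 + 1*1 + -1*-7 + 0*4 + 1*6 + 1*-8 + 0*0 = 6
  c_4 = 0*12 + 0*1 + 1*-7 + 0*4 + 0*6 + -1*-8 + 0*0 = 1
  c_5 = 0*12 + 0*1 + 0*-7 + 0*4 + 0*6 + 0*-8 + 1*0 = 0
  c_6 = 0*12 + 0*1 + -1*-7 + 0*4 + 1*6 + 1*-8 + -1*0 = 5
  c_7 = 0*12 + 0*1 + 0*-7 + -1*4 + 0*6 + -1*-8 + 0*0 = 4
Writing each c_i in base p = 3:
  c_1 = 4 = 1·3^0 + 1·3^1
  c_2 = 2 = 2·3^0
  c_3 = 6 = 0·3^0 + 2·3^1
  c_4 = 1 = 1·3^0
  c_5 = 0
  c_6 = 5 = 2·3^0 + 1·3^1
  c_7 = 4 = 1·3^0 + 1·3^1
p-restricted factor λ_0 = (1, 2, 0, 1, 0, 2, 1)
p-restricted factor λ_1 = (1, 0, 2, 0, 0, 1, 1)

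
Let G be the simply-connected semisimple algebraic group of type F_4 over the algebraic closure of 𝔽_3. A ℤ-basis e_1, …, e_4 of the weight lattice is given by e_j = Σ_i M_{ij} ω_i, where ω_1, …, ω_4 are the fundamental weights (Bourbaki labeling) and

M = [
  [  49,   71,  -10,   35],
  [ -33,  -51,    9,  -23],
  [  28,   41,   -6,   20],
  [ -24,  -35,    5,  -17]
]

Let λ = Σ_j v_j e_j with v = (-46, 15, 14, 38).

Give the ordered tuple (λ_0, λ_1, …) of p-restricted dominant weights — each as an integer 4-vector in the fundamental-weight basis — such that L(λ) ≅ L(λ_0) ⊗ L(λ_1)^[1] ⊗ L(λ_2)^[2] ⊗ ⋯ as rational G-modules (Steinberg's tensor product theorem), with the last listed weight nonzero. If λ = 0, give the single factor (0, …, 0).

Converting to the ω-basis (c_i = row i of M dotted with v = (-46, 15, 14, 38)):
  c_1 = 49*-46 + 71*15 + -10*14 + 35*38 = 1
  c_2 = -33*-46 + -51*15 + 9*14 + -23*38 = 5
  c_3 = 28*-46 + 41*15 + -6*14 + 20*38 = 3
  c_4 = -24*-46 + -35*15 + 5*14 + -17*38 = 3
Writing each c_i in base p = 3:
  c_1 = 1 = 1·3^0
  c_2 = 5 = 2·3^0 + 1·3^1
  c_3 = 3 = 0·3^0 + 1·3^1
  c_4 = 3 = 0·3^0 + 1·3^1
p-restricted factor λ_0 = (1, 2, 0, 0)
p-restricted factor λ_1 = (0, 1, 1, 1)

((1, 2, 0, 0), (0, 1, 1, 1))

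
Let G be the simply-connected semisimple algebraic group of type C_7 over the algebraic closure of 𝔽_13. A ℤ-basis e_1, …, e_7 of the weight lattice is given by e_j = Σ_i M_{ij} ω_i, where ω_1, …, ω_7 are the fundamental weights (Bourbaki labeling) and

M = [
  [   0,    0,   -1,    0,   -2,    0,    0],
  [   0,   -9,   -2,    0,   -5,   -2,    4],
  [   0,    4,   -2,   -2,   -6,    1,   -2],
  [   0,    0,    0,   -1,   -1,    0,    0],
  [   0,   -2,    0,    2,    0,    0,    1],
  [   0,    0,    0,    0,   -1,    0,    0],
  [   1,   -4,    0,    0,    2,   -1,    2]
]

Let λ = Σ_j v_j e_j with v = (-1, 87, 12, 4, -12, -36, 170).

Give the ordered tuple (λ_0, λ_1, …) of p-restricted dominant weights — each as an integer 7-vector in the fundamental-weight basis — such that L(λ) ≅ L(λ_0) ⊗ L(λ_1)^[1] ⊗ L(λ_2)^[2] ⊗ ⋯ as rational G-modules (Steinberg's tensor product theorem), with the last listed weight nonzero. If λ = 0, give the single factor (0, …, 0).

Change of basis e → ω: c = M·v where v = (-1, 87, 12, 4, -12, -36, 170):
  c_1 = (0)·(-1) + (0)·(87) + (-1)·(12) + (0)·(4) + (-2)·(-12) + (0)·(-36) + (0)·(170) = 12
  c_2 = (0)·(-1) + (-9)·(87) + (-2)·(12) + (0)·(4) + (-5)·(-12) + (-2)·(-36) + (4)·(170) = 5
  c_3 = (0)·(-1) + (4)·(87) + (-2)·(12) + (-2)·(4) + (-6)·(-12) + (1)·(-36) + (-2)·(170) = 12
  c_4 = (0)·(-1) + (0)·(87) + (0)·(12) + (-1)·(4) + (-1)·(-12) + (0)·(-36) + (0)·(170) = 8
  c_5 = (0)·(-1) + (-2)·(87) + (0)·(12) + (2)·(4) + (0)·(-12) + (0)·(-36) + (1)·(170) = 4
  c_6 = (0)·(-1) + (0)·(87) + (0)·(12) + (0)·(4) + (-1)·(-12) + (0)·(-36) + (0)·(170) = 12
  c_7 = (1)·(-1) + (-4)·(87) + (0)·(12) + (0)·(4) + (2)·(-12) + (-1)·(-36) + (2)·(170) = 3
p = 13; digits c_i = Σ_j d_{ij}·13^j, 0 ≤ d_{ij} < 13:
  c_1 = 12 = 12·13^0
  c_2 = 5 = 5·13^0
  c_3 = 12 = 12·13^0
  c_4 = 8 = 8·13^0
  c_5 = 4 = 4·13^0
  c_6 = 12 = 12·13^0
  c_7 = 3 = 3·13^0
λ_0 = (12, 5, 12, 8, 4, 12, 3)

((12, 5, 12, 8, 4, 12, 3),)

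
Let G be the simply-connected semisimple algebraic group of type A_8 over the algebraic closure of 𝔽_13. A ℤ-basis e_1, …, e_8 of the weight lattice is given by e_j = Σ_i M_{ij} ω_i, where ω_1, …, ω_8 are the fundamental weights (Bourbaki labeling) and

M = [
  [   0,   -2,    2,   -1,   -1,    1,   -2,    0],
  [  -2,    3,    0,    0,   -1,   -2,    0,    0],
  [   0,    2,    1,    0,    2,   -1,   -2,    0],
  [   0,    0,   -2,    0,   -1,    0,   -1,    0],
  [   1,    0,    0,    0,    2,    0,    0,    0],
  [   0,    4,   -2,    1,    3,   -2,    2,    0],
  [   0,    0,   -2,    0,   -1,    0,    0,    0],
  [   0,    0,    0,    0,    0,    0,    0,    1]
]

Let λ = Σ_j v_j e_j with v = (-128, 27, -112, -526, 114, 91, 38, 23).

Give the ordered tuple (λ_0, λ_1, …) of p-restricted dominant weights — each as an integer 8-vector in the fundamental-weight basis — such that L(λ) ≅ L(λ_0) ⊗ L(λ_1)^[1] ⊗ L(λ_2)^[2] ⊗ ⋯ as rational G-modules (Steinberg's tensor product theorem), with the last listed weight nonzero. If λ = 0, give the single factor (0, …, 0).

((6, 2, 3, 7, 9, 3, 6, 10), (11, 3, 0, 5, 7, 3, 8, 1))

Compute c_i = Σ_j M_{ij} v_j with v = (-128, 27, -112, -526, 114, 91, 38, 23):
  c_1 = (0)·(-128) + (-2)·(27) + (2)·(-112) + (-1)·(-526) + (-1)·(114) + (1)·(91) + (-2)·(38) + (0)·(23) = 149
  c_2 = (-2)·(-128) + (3)·(27) + (0)·(-112) + (0)·(-526) + (-1)·(114) + (-2)·(91) + (0)·(38) + (0)·(23) = 41
  c_3 = (0)·(-128) + (2)·(27) + (1)·(-112) + (0)·(-526) + (2)·(114) + (-1)·(91) + (-2)·(38) + (0)·(23) = 3
  c_4 = (0)·(-128) + (0)·(27) + (-2)·(-112) + (0)·(-526) + (-1)·(114) + (0)·(91) + (-1)·(38) + (0)·(23) = 72
  c_5 = (1)·(-128) + (0)·(27) + (0)·(-112) + (0)·(-526) + (2)·(114) + (0)·(91) + (0)·(38) + (0)·(23) = 100
  c_6 = (0)·(-128) + (4)·(27) + (-2)·(-112) + (1)·(-526) + (3)·(114) + (-2)·(91) + (2)·(38) + (0)·(23) = 42
  c_7 = (0)·(-128) + (0)·(27) + (-2)·(-112) + (0)·(-526) + (-1)·(114) + (0)·(91) + (0)·(38) + (0)·(23) = 110
  c_8 = (0)·(-128) + (0)·(27) + (0)·(-112) + (0)·(-526) + (0)·(114) + (0)·(91) + (0)·(38) + (1)·(23) = 23
Expand coordinatewise in base 13:
  c_1 = 149 = 6·13^0 + 11·13^1
  c_2 = 41 = 2·13^0 + 3·13^1
  c_3 = 3 = 3·13^0
  c_4 = 72 = 7·13^0 + 5·13^1
  c_5 = 100 = 9·13^0 + 7·13^1
  c_6 = 42 = 3·13^0 + 3·13^1
  c_7 = 110 = 6·13^0 + 8·13^1
  c_8 = 23 = 10·13^0 + 1·13^1
Factor λ_0 = (6, 2, 3, 7, 9, 3, 6, 10)
Factor λ_1 = (11, 3, 0, 5, 7, 3, 8, 1)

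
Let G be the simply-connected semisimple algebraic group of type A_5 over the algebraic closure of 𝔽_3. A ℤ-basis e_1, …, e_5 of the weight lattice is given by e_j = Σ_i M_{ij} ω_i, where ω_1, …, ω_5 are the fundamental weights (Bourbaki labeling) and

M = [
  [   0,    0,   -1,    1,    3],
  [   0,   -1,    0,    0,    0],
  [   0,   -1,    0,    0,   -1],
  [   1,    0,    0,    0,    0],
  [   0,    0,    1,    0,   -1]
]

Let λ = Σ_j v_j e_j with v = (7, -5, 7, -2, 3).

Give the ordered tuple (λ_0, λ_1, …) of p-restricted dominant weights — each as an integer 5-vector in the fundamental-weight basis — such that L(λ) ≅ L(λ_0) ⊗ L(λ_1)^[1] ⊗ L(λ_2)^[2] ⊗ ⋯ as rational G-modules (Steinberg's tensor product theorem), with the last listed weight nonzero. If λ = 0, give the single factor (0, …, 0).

((0, 2, 2, 1, 1), (0, 1, 0, 2, 1))

Compute c_i = Σ_j M_{ij} v_j with v = (7, -5, 7, -2, 3):
  c_1 = (0)·(7) + (0)·(-5) + (-1)·(7) + (1)·(-2) + (3)·(3) = 0
  c_2 = (0)·(7) + (-1)·(-5) + (0)·(7) + (0)·(-2) + (0)·(3) = 5
  c_3 = (0)·(7) + (-1)·(-5) + (0)·(7) + (0)·(-2) + (-1)·(3) = 2
  c_4 = (1)·(7) + (0)·(-5) + (0)·(7) + (0)·(-2) + (0)·(3) = 7
  c_5 = (0)·(7) + (0)·(-5) + (1)·(7) + (0)·(-2) + (-1)·(3) = 4
Base-3 expansion of each c_i:
  c_1 = 0
  c_2 = 5 = 2·3^0 + 1·3^1
  c_3 = 2 = 2·3^0
  c_4 = 7 = 1·3^0 + 2·3^1
  c_5 = 4 = 1·3^0 + 1·3^1
Factor λ_0 = (0, 2, 2, 1, 1)
Factor λ_1 = (0, 1, 0, 2, 1)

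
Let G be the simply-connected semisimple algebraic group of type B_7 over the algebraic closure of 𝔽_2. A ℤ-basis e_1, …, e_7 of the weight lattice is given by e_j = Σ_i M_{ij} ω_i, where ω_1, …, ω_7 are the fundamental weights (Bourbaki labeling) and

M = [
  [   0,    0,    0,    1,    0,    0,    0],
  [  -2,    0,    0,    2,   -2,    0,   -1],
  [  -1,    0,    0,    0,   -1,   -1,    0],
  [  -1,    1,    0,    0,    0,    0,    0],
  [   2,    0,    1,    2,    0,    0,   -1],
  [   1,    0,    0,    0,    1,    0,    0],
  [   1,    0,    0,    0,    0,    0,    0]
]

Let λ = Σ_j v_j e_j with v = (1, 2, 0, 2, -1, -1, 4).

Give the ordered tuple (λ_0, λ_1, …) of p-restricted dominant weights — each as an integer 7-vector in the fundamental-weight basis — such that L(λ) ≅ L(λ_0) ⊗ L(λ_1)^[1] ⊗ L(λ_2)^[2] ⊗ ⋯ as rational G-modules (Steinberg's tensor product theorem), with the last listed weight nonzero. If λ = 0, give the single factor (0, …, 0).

((0, 0, 1, 1, 0, 0, 1), (1, 0, 0, 0, 1, 0, 0))

Change of basis e → ω: c = M·v where v = (1, 2, 0, 2, -1, -1, 4):
  c_1 = (0)·(1) + (0)·(2) + (0)·(0) + (1)·(2) + (0)·(-1) + (0)·(-1) + (0)·(4) = 2
  c_2 = (-2)·(1) + (0)·(2) + (0)·(0) + (2)·(2) + (-2)·(-1) + (0)·(-1) + (-1)·(4) = 0
  c_3 = (-1)·(1) + (0)·(2) + (0)·(0) + (0)·(2) + (-1)·(-1) + (-1)·(-1) + (0)·(4) = 1
  c_4 = (-1)·(1) + (1)·(2) + (0)·(0) + (0)·(2) + (0)·(-1) + (0)·(-1) + (0)·(4) = 1
  c_5 = (2)·(1) + (0)·(2) + (1)·(0) + (2)·(2) + (0)·(-1) + (0)·(-1) + (-1)·(4) = 2
  c_6 = (1)·(1) + (0)·(2) + (0)·(0) + (0)·(2) + (1)·(-1) + (0)·(-1) + (0)·(4) = 0
  c_7 = (1)·(1) + (0)·(2) + (0)·(0) + (0)·(2) + (0)·(-1) + (0)·(-1) + (0)·(4) = 1
p = 2; digits c_i = Σ_j d_{ij}·2^j, 0 ≤ d_{ij} < 2:
  c_1 = 2 = 0·2^0 + 1·2^1
  c_2 = 0
  c_3 = 1 = 1·2^0
  c_4 = 1 = 1·2^0
  c_5 = 2 = 0·2^0 + 1·2^1
  c_6 = 0
  c_7 = 1 = 1·2^0
λ_0 = (0, 0, 1, 1, 0, 0, 1)
λ_1 = (1, 0, 0, 0, 1, 0, 0)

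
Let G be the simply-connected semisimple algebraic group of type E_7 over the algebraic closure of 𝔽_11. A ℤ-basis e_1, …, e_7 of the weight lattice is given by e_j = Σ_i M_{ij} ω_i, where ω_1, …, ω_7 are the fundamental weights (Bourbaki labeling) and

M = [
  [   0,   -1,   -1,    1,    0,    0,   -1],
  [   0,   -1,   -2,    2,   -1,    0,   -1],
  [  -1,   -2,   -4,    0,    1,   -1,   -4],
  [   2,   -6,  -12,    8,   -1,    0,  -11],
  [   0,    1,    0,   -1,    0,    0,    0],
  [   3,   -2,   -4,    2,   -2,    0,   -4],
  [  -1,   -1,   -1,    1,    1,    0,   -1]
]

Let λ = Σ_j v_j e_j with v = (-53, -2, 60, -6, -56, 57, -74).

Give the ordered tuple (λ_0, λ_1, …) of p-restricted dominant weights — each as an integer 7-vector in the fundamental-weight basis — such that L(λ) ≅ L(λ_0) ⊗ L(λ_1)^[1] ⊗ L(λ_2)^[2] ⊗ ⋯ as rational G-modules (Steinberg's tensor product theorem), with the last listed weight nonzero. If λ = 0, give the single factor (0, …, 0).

In the fundamental-weight basis, λ has coordinates c = M·v (v = (-53, -2, 60, -6, -56, 57, -74)):
  c_1 = (0)·(-53) + (-1)·(-2) + (-1)·(60) + (1)·(-6) + (0)·(-56) + 0·57 + (-1)·(-74) = 10
  c_2 = (0)·(-53) + (-1)·(-2) + (-2)·(60) + (2)·(-6) + (-1)·(-56) + 0·57 + (-1)·(-74) = 0
  c_3 = (-1)·(-53) + (-2)·(-2) + (-4)·(60) + (0)·(-6) + (1)·(-56) + (-1)·(57) + (-4)·(-74) = 0
  c_4 = (2)·(-53) + (-6)·(-2) + (-12)·(60) + (8)·(-6) + (-1)·(-56) + 0·57 + (-11)·(-74) = 8
  c_5 = (0)·(-53) + (1)·(-2) + 0·60 + (-1)·(-6) + (0)·(-56) + 0·57 + (0)·(-74) = 4
  c_6 = (3)·(-53) + (-2)·(-2) + (-4)·(60) + (2)·(-6) + (-2)·(-56) + 0·57 + (-4)·(-74) = 1
  c_7 = (-1)·(-53) + (-1)·(-2) + (-1)·(60) + (1)·(-6) + (1)·(-56) + 0·57 + (-1)·(-74) = 7
Writing each c_i in base p = 11:
  c_1 = 10 = 10·11^0
  c_2 = 0
  c_3 = 0
  c_4 = 8 = 8·11^0
  c_5 = 4 = 4·11^0
  c_6 = 1 = 1·11^0
  c_7 = 7 = 7·11^0
λ_0 = (10, 0, 0, 8, 4, 1, 7)

((10, 0, 0, 8, 4, 1, 7),)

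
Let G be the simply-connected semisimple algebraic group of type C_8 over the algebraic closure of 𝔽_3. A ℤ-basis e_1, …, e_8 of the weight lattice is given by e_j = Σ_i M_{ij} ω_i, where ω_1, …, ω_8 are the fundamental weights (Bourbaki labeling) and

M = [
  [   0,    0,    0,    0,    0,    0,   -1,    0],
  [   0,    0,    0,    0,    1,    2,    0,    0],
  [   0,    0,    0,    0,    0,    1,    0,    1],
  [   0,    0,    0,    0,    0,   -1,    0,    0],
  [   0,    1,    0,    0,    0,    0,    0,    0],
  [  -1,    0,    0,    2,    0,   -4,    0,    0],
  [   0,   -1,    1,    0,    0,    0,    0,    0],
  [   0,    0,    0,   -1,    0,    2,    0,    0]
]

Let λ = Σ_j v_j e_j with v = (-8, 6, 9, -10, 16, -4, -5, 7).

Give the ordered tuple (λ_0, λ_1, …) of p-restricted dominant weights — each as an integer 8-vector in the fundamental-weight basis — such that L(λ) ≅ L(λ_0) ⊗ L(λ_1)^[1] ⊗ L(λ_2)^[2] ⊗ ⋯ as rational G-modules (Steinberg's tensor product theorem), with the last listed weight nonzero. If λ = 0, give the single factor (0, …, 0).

((2, 2, 0, 1, 0, 1, 0, 2), (1, 2, 1, 1, 2, 1, 1, 0))

Change of basis e → ω: c = M·v where v = (-8, 6, 9, -10, 16, -4, -5, 7):
  c_1 = (0)·(-8) + 0·6 + 0·9 + (0)·(-10) + 0·16 + (0)·(-4) + (-1)·(-5) + 0·7 = 5
  c_2 = (0)·(-8) + 0·6 + 0·9 + (0)·(-10) + 1·16 + (2)·(-4) + (0)·(-5) + 0·7 = 8
  c_3 = (0)·(-8) + 0·6 + 0·9 + (0)·(-10) + 0·16 + (1)·(-4) + (0)·(-5) + 1·7 = 3
  c_4 = (0)·(-8) + 0·6 + 0·9 + (0)·(-10) + 0·16 + (-1)·(-4) + (0)·(-5) + 0·7 = 4
  c_5 = (0)·(-8) + 1·6 + 0·9 + (0)·(-10) + 0·16 + (0)·(-4) + (0)·(-5) + 0·7 = 6
  c_6 = (-1)·(-8) + 0·6 + 0·9 + (2)·(-10) + 0·16 + (-4)·(-4) + (0)·(-5) + 0·7 = 4
  c_7 = (0)·(-8) + (-1)·(6) + 1·9 + (0)·(-10) + 0·16 + (0)·(-4) + (0)·(-5) + 0·7 = 3
  c_8 = (0)·(-8) + 0·6 + 0·9 + (-1)·(-10) + 0·16 + (2)·(-4) + (0)·(-5) + 0·7 = 2
Expand coordinatewise in base 3:
  c_1 = 5 = 2·3^0 + 1·3^1
  c_2 = 8 = 2·3^0 + 2·3^1
  c_3 = 3 = 0·3^0 + 1·3^1
  c_4 = 4 = 1·3^0 + 1·3^1
  c_5 = 6 = 0·3^0 + 2·3^1
  c_6 = 4 = 1·3^0 + 1·3^1
  c_7 = 3 = 0·3^0 + 1·3^1
  c_8 = 2 = 2·3^0
λ_0 = (2, 2, 0, 1, 0, 1, 0, 2)
λ_1 = (1, 2, 1, 1, 2, 1, 1, 0)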